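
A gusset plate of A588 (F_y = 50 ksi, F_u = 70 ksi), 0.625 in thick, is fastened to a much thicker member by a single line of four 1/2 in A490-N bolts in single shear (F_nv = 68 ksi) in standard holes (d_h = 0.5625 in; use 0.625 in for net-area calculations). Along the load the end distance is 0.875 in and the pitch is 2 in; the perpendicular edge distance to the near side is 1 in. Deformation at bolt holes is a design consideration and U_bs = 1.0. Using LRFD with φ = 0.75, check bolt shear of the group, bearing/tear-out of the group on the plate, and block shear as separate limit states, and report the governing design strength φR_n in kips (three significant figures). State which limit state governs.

Bolt shear: A_b = π·0.5²/4 = 0.1963 in²; R_n = 68 × 0.1963 × 4 × 1 = 53.41 kips → 0.75 × 53.41 = 40.1 kips.
Bearing: edge l_c = 0.5938, r_n = 31.17 kips; interior l_c = 1.438, r_n = 52.5 kips; R_n = 31.17 + 3·52.5 = 188.7 kips → 142 kips.
Block shear: A_gv = 4.297, A_nv = 2.93, A_nt = 0.4297 in²; R_n = min(0.6F_uA_nv, 0.6F_yA_gv) + U_bs·F_u·A_nt = 153.1 kips → 115 kips.
Bolt shear governs: 40.1 kips.

40.1 kips (bolt shear governs)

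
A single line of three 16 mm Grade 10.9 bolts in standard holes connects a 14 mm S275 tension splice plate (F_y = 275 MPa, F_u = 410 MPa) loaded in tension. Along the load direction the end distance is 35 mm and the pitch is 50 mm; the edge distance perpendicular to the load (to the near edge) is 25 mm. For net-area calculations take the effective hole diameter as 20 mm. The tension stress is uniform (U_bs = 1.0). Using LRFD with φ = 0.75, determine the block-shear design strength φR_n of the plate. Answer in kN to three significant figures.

Shear plane L_v = 35 + 2·50 = 135 mm; A_gv = 135 × 14 = 1890 mm².
A_nv = (135 − 2.5·20) × 14 = 1190 mm².
A_nt = (25 − 0.5·20) × 14 = 210 mm².
0.6 F_u A_nv = 292.7 kN; 0.6 F_y A_gv = 311.9 kN → shear rupture governs the shear term.
R_n = 292.7 + 1.0 × 410 × 210 / 1000 = 378.8 kN.
Design strength φR_n = 0.75 × 378.8 = 284 kN.

284 kN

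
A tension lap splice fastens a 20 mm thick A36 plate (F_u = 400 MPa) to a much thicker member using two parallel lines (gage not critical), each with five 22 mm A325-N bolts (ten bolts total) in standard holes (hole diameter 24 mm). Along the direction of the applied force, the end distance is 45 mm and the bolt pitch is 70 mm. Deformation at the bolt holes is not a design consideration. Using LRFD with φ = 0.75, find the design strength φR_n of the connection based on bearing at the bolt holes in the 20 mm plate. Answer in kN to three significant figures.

3760 kN

Per bolt r_n = 1.5 l_c t F_u ≤ 3.0 d t F_u; upper limit = 3.0 × 22 × 20 × 400 / 1000 = 528 kN.
Edge bolt: l_c = 45 − 24/2 = 33 mm → 1.5 × 33 × 20 × 400 / 1000 = 396 → r_n = 396 kN.
Interior bolts: l_c = 70 − 24 = 46 mm → 1.5 × 46 × 20 × 400 / 1000 = 552 → r_n = 528 kN.
R_n = 2 × 396 + 8 × 528 = 5016 kN.
Design strength φR_n = 0.75 × 5016 = 3760 kN.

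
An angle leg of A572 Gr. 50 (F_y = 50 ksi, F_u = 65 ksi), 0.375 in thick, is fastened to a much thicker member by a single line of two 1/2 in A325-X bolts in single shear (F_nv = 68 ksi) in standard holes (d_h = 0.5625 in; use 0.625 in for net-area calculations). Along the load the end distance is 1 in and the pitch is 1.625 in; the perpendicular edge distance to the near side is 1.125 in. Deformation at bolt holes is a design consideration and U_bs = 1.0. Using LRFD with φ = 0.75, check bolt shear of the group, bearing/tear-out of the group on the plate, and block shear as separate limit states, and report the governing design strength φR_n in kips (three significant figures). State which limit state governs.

Bolt shear: A_b = π·0.5²/4 = 0.1963 in²; R_n = 68 × 0.1963 × 2 × 1 = 26.7 kips → 0.75 × 26.7 = 20 kips.
Bearing: edge l_c = 0.7188, r_n = 21.02 kips; interior l_c = 1.062, r_n = 29.25 kips; R_n = 21.02 + 1·29.25 = 50.27 kips → 37.7 kips.
Block shear: A_gv = 0.9844, A_nv = 0.6328, A_nt = 0.3047 in²; R_n = min(0.6F_uA_nv, 0.6F_yA_gv) + U_bs·F_u·A_nt = 44.48 kips → 33.4 kips.
Bolt shear governs: 20 kips.

20 kips (bolt shear governs)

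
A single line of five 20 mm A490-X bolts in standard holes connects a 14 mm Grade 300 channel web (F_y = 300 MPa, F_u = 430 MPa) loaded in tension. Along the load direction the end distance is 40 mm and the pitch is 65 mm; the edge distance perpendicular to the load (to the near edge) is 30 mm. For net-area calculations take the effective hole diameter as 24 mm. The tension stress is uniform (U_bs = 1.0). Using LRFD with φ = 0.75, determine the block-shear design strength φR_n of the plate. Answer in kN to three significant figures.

601 kN

Shear plane L_v = 40 + 4·65 = 300 mm; A_gv = 300 × 14 = 4200 mm².
A_nv = (300 − 4.5·24) × 14 = 2688 mm².
A_nt = (30 − 0.5·24) × 14 = 252 mm².
0.6 F_u A_nv = 693.5 kN; 0.6 F_y A_gv = 756 kN → shear rupture governs the shear term.
R_n = 693.5 + 1.0 × 430 × 252 / 1000 = 801.9 kN.
Design strength φR_n = 0.75 × 801.9 = 601 kN.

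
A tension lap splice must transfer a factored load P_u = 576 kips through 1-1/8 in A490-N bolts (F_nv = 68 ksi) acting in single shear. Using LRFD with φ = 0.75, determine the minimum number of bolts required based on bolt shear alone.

12 bolts

A_b = π·1.125²/4 = 0.994 in².
Per-bolt design strength φR_n = 0.75 × 68 × 0.994 × 1 = 50.69 kips.
n ≥ 576 / 50.69 = 11.36 → use 12 bolts.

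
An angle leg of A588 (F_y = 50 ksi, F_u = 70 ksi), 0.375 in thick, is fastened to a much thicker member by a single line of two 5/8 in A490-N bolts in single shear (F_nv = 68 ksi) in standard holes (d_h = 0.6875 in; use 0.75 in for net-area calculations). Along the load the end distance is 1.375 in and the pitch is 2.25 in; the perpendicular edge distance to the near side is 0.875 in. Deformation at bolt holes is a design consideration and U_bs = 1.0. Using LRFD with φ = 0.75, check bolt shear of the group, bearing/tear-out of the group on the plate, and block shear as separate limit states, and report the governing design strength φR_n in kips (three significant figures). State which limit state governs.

31.3 kips (bolt shear governs)

Bolt shear: A_b = π·0.625²/4 = 0.3068 in²; R_n = 68 × 0.3068 × 2 × 1 = 41.72 kips → 0.75 × 41.72 = 31.3 kips.
Bearing: edge l_c = 1.031, r_n = 32.48 kips; interior l_c = 1.562, r_n = 39.38 kips; R_n = 32.48 + 1·39.38 = 71.86 kips → 53.9 kips.
Block shear: A_gv = 1.359, A_nv = 0.9375, A_nt = 0.1875 in²; R_n = min(0.6F_uA_nv, 0.6F_yA_gv) + U_bs·F_u·A_nt = 52.5 kips → 39.4 kips.
Bolt shear governs: 31.3 kips.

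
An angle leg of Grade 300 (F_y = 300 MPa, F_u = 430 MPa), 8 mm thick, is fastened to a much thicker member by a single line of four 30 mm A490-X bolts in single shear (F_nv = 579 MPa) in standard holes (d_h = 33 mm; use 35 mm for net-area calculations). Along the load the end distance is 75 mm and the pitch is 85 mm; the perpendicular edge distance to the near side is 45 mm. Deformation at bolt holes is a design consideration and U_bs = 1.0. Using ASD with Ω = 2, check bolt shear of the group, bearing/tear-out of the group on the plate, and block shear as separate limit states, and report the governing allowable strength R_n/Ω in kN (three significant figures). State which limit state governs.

261 kN (block shear governs)

Bolt shear: A_b = π·30²/4 = 706.9 mm²; R_n = 579 × 706.9 × 4 × 1 / 1000 = 1637 kN → 1637 / 2 = 819 kN.
Bearing: edge l_c = 58.5, r_n = 241.5 kN; interior l_c = 52, r_n = 214.7 kN; R_n = 241.5 + 3·214.7 = 885.5 kN → 443 kN.
Block shear: A_gv = 2640, A_nv = 1660, A_nt = 220 mm²; R_n = min(0.6F_uA_nv, 0.6F_yA_gv) + U_bs·F_u·A_nt = 522.9 kN → 261 kN.
Block shear governs: 261 kN.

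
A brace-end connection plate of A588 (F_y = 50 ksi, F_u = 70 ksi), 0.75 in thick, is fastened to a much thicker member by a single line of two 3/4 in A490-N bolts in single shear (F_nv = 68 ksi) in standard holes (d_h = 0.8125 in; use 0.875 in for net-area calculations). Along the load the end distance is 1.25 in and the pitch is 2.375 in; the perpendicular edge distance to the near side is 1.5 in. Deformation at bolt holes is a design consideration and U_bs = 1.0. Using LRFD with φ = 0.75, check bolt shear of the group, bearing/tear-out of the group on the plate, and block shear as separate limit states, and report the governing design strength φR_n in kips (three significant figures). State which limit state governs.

Bolt shear: A_b = π·0.75²/4 = 0.4418 in²; R_n = 68 × 0.4418 × 2 × 1 = 60.08 kips → 0.75 × 60.08 = 45.1 kips.
Bearing: edge l_c = 0.8438, r_n = 53.16 kips; interior l_c = 1.562, r_n = 94.5 kips; R_n = 53.16 + 1·94.5 = 147.7 kips → 111 kips.
Block shear: A_gv = 2.719, A_nv = 1.734, A_nt = 0.7969 in²; R_n = min(0.6F_uA_nv, 0.6F_yA_gv) + U_bs·F_u·A_nt = 128.6 kips → 96.5 kips.
Bolt shear governs: 45.1 kips.

45.1 kips (bolt shear governs)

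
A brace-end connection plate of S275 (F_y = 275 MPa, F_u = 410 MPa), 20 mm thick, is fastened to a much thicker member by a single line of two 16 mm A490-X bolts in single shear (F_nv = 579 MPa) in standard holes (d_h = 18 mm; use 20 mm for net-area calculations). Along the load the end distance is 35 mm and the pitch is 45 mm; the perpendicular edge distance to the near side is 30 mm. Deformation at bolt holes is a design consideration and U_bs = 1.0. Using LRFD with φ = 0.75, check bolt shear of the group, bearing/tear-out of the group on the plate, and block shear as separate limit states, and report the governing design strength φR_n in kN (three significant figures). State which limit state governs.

175 kN (bolt shear governs)

Bolt shear: A_b = π·16²/4 = 201.1 mm²; R_n = 579 × 201.1 × 2 × 1 / 1000 = 232.8 kN → 0.75 × 232.8 = 175 kN.
Bearing: edge l_c = 26, r_n = 255.8 kN; interior l_c = 27, r_n = 265.7 kN; R_n = 255.8 + 1·265.7 = 521.5 kN → 391 kN.
Block shear: A_gv = 1600, A_nv = 1000, A_nt = 400 mm²; R_n = min(0.6F_uA_nv, 0.6F_yA_gv) + U_bs·F_u·A_nt = 410 kN → 308 kN.
Bolt shear governs: 175 kN.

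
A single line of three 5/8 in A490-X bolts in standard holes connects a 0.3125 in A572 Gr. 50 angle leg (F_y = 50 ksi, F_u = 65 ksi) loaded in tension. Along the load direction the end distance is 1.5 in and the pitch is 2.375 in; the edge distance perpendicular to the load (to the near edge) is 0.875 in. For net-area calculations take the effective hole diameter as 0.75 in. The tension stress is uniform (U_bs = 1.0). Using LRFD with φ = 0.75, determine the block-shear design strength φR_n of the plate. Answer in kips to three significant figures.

47.6 kips

Shear plane L_v = 1.5 + 2·2.375 = 6.25 in; A_gv = 6.25 × 0.3125 = 1.953 in².
A_nv = (6.25 − 2.5·0.75) × 0.3125 = 1.367 in².
A_nt = (0.875 − 0.5·0.75) × 0.3125 = 0.1562 in².
0.6 F_u A_nv = 53.32 kips; 0.6 F_y A_gv = 58.59 kips → shear rupture governs the shear term.
R_n = 53.32 + 1.0 × 65 × 0.1562 = 63.48 kips.
Design strength φR_n = 0.75 × 63.48 = 47.6 kips.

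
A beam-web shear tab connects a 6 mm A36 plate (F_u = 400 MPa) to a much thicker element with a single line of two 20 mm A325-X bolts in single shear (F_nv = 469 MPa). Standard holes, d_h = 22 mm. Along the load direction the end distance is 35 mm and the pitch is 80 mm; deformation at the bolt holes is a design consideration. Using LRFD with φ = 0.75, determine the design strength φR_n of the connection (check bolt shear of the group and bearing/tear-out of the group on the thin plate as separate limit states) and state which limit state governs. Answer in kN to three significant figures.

138 kN (bearing governs)

Bolt shear: A_b = π·20²/4 = 314.2 mm²; R_n = 469 × 314.2 × 2 × 1 / 1000 = 294.7 kN → 0.75 × 294.7 = 221 kN.
Bearing (1.2 l_c t F_u ≤ 2.4 d t F_u): upper limit = 2.4·20·6·400 / 1000 = 115.2 kN.
  Edge l_c = 35 − 22/2 = 24 → r_n = 69.12 kN; interior l_c = 80 − 22 = 58 → r_n = 115.2 kN.
  R_n,bearing = 1·69.12 + 1·115.2 = 184.3 kN → 0.75 × 184.3 = 138 kN.
Bearing governs: 138 kN.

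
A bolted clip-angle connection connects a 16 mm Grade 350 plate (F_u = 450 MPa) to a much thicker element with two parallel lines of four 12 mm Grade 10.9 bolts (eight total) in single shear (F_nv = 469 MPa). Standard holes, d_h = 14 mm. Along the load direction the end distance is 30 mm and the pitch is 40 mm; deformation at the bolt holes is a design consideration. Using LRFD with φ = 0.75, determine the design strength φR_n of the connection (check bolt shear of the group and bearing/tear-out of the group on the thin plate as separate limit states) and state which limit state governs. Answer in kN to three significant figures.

318 kN (bolt shear governs)

Bolt shear: A_b = π·12²/4 = 113.1 mm²; R_n = 469 × 113.1 × 8 × 1 / 1000 = 424.3 kN → 0.75 × 424.3 = 318 kN.
Bearing (1.2 l_c t F_u ≤ 2.4 d t F_u): upper limit = 2.4·12·16·450 / 1000 = 207.4 kN.
  Edge l_c = 30 − 14/2 = 23 → r_n = 198.7 kN; interior l_c = 40 − 14 = 26 → r_n = 207.4 kN.
  R_n,bearing = 2·198.7 + 6·207.4 = 1642 kN → 0.75 × 1642 = 1230 kN.
Bolt shear governs: 318 kN.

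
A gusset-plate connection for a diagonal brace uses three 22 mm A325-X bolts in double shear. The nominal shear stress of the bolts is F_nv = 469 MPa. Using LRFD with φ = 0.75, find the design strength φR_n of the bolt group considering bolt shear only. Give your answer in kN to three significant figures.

A_b = π × 22² / 4 = 380.1 mm².
R_n = F_nv · A_b · n · n_s = 469 × 380.1 × 3 × 2 / 1000 = 1070 kN.
Design strength φR_n = 0.75 × 1070 = 802 kN.

802 kN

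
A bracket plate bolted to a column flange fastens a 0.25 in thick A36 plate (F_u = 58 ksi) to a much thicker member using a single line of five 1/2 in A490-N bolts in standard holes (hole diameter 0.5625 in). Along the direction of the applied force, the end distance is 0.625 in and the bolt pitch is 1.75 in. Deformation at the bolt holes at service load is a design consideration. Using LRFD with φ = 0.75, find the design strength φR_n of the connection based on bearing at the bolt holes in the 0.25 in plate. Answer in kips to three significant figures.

56.7 kips

Per bolt r_n = 1.2 l_c t F_u ≤ 2.4 d t F_u; upper limit = 2.4 × 0.5 × 0.25 × 58 = 17.4 kips.
Edge bolt: l_c = 0.625 − 0.5625/2 = 0.3438 in → 1.2 × 0.3438 × 0.25 × 58 = 5.981 → r_n = 5.981 kips.
Interior bolts: l_c = 1.75 − 0.5625 = 1.188 in → 1.2 × 1.188 × 0.25 × 58 = 20.66 → r_n = 17.4 kips.
R_n = 1 × 5.981 + 4 × 17.4 = 75.58 kips.
Design strength φR_n = 0.75 × 75.58 = 56.7 kips.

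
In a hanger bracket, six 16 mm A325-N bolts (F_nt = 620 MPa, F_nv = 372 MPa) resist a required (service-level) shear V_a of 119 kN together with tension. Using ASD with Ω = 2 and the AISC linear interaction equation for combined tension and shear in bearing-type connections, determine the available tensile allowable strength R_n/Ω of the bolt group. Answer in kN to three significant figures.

288 kN

A_b = π·16²/4 = 201.1 mm²; f_rv = 119 × 1000 / (6 × 201.1) = 98.64 MPa.
F'_nt = 1.3 F_nt − (Ω F_nt / F_nv) f_rv = 1.3·620 − (2·620/372)·98.64 = 477.2 MPa, capped at F_nt → F'_nt = 477.2 MPa.
R_n = F'_nt · A_b · n = 477.2 × 201.1 × 6 / 1000 = 575.7 kN.
Allowable strength R_n/Ω = 575.7 / 2 = 288 kN.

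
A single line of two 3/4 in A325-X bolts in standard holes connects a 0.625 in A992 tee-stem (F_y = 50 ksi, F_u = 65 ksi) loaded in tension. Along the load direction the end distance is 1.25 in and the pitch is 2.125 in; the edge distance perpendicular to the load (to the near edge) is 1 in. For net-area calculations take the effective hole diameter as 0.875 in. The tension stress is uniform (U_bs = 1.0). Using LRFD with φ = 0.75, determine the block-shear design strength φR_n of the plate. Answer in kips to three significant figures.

54.8 kips

Shear plane L_v = 1.25 + 1·2.125 = 3.375 in; A_gv = 3.375 × 0.625 = 2.109 in².
A_nv = (3.375 − 1.5·0.875) × 0.625 = 1.289 in².
A_nt = (1 − 0.5·0.875) × 0.625 = 0.3516 in².
0.6 F_u A_nv = 50.27 kips; 0.6 F_y A_gv = 63.28 kips → shear rupture governs the shear term.
R_n = 50.27 + 1.0 × 65 × 0.3516 = 73.12 kips.
Design strength φR_n = 0.75 × 73.12 = 54.8 kips.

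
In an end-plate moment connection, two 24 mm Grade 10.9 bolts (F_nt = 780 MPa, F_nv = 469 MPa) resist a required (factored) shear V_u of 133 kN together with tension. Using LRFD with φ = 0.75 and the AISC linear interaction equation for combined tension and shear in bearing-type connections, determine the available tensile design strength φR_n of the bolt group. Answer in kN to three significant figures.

A_b = π·24²/4 = 452.4 mm²; f_rv = 133 × 1000 / (2 × 452.4) = 147 MPa.
F'_nt = 1.3 F_nt − (F_nt / φF_nv) f_rv = 1.3·780 − (780/(0.75·469))·147 = 688 MPa, capped at F_nt → F'_nt = 688 MPa.
R_n = F'_nt · A_b · n = 688 × 452.4 × 2 / 1000 = 622.5 kN.
Design strength φR_n = 0.75 × 622.5 = 467 kN.

467 kN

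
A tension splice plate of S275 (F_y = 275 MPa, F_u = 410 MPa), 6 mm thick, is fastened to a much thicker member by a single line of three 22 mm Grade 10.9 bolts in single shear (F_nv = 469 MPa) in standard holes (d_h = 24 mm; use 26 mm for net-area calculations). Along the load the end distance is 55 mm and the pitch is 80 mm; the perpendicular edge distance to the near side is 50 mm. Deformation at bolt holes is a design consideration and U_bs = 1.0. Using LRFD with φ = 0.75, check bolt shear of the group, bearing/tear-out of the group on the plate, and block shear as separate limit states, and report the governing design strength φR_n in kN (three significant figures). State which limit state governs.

Bolt shear: A_b = π·22²/4 = 380.1 mm²; R_n = 469 × 380.1 × 3 × 1 / 1000 = 534.8 kN → 0.75 × 534.8 = 401 kN.
Bearing: edge l_c = 43, r_n = 126.9 kN; interior l_c = 56, r_n = 129.9 kN; R_n = 126.9 + 2·129.9 = 386.7 kN → 290 kN.
Block shear: A_gv = 1290, A_nv = 900, A_nt = 222 mm²; R_n = min(0.6F_uA_nv, 0.6F_yA_gv) + U_bs·F_u·A_nt = 303.9 kN → 228 kN.
Block shear governs: 228 kN.

228 kN (block shear governs)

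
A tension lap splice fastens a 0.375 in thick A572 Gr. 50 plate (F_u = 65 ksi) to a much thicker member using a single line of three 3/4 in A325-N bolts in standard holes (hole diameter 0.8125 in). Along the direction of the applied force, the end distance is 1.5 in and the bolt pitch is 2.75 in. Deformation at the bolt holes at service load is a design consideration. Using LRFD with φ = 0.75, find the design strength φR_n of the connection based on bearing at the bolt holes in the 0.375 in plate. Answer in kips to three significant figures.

Per bolt r_n = 1.2 l_c t F_u ≤ 2.4 d t F_u; upper limit = 2.4 × 0.75 × 0.375 × 65 = 43.87 kips.
Edge bolt: l_c = 1.5 − 0.8125/2 = 1.094 in → 1.2 × 1.094 × 0.375 × 65 = 31.99 → r_n = 31.99 kips.
Interior bolts: l_c = 2.75 − 0.8125 = 1.938 in → 1.2 × 1.938 × 0.375 × 65 = 56.67 → r_n = 43.87 kips.
R_n = 1 × 31.99 + 2 × 43.87 = 119.7 kips.
Design strength φR_n = 0.75 × 119.7 = 89.8 kips.

89.8 kips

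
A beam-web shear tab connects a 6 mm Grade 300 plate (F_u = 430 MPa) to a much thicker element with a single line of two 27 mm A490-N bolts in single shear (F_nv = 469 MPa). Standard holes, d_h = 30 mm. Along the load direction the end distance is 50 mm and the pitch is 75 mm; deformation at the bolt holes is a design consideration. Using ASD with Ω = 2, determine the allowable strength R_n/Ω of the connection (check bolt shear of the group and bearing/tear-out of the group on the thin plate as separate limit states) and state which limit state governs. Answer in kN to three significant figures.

124 kN (bearing governs)

Bolt shear: A_b = π·27²/4 = 572.6 mm²; R_n = 469 × 572.6 × 2 × 1 / 1000 = 537.1 kN → 537.1 / 2 = 269 kN.
Bearing (1.2 l_c t F_u ≤ 2.4 d t F_u): upper limit = 2.4·27·6·430 / 1000 = 167.2 kN.
  Edge l_c = 50 − 30/2 = 35 → r_n = 108.4 kN; interior l_c = 75 − 30 = 45 → r_n = 139.3 kN.
  R_n,bearing = 1·108.4 + 1·139.3 = 247.7 kN → 247.7 / 2 = 124 kN.
Bearing governs: 124 kN.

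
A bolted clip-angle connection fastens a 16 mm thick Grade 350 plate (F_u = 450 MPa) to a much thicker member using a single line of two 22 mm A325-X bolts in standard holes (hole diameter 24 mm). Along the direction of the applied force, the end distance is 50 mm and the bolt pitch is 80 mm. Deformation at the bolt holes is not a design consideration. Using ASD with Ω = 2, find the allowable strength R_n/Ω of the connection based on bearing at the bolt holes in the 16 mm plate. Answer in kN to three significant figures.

Per bolt r_n = 1.5 l_c t F_u ≤ 3.0 d t F_u; upper limit = 3.0 × 22 × 16 × 450 / 1000 = 475.2 kN.
Edge bolt: l_c = 50 − 24/2 = 38 mm → 1.5 × 38 × 16 × 450 / 1000 = 410.4 → r_n = 410.4 kN.
Interior bolts: l_c = 80 − 24 = 56 mm → 1.5 × 56 × 16 × 450 / 1000 = 604.8 → r_n = 475.2 kN.
R_n = 1 × 410.4 + 1 × 475.2 = 885.6 kN.
Allowable strength R_n/Ω = 885.6 / 2 = 443 kN.

443 kN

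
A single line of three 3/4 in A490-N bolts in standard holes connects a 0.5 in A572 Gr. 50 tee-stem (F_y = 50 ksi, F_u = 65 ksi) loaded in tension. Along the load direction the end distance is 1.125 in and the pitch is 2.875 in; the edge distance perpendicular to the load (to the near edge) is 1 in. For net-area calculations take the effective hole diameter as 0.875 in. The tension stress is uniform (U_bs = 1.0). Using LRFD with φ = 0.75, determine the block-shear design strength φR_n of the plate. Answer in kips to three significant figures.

82.3 kips

Shear plane L_v = 1.125 + 2·2.875 = 6.875 in; A_gv = 6.875 × 0.5 = 3.438 in².
A_nv = (6.875 − 2.5·0.875) × 0.5 = 2.344 in².
A_nt = (1 − 0.5·0.875) × 0.5 = 0.2812 in².
0.6 F_u A_nv = 91.41 kips; 0.6 F_y A_gv = 103.1 kips → shear rupture governs the shear term.
R_n = 91.41 + 1.0 × 65 × 0.2812 = 109.7 kips.
Design strength φR_n = 0.75 × 109.7 = 82.3 kips.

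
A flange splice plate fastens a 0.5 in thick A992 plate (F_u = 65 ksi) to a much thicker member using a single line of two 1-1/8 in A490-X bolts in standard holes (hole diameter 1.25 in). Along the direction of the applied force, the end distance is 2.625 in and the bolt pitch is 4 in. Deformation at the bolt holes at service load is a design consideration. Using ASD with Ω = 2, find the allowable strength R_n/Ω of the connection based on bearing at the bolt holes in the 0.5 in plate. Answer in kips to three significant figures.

82.9 kips

Per bolt r_n = 1.2 l_c t F_u ≤ 2.4 d t F_u; upper limit = 2.4 × 1.125 × 0.5 × 65 = 87.75 kips.
Edge bolt: l_c = 2.625 − 1.25/2 = 2 in → 1.2 × 2 × 0.5 × 65 = 78 → r_n = 78 kips.
Interior bolts: l_c = 4 − 1.25 = 2.75 in → 1.2 × 2.75 × 0.5 × 65 = 107.2 → r_n = 87.75 kips.
R_n = 1 × 78 + 1 × 87.75 = 165.8 kips.
Allowable strength R_n/Ω = 165.8 / 2 = 82.9 kips.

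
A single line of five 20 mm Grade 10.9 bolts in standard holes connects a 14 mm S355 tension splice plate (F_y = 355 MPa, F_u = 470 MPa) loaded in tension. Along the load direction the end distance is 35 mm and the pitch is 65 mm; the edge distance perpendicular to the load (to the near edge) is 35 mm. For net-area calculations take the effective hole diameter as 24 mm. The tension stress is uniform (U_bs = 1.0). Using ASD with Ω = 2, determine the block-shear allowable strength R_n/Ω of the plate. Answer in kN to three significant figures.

Shear plane L_v = 35 + 4·65 = 295 mm; A_gv = 295 × 14 = 4130 mm².
A_nv = (295 − 4.5·24) × 14 = 2618 mm².
A_nt = (35 − 0.5·24) × 14 = 322 mm².
0.6 F_u A_nv = 738.3 kN; 0.6 F_y A_gv = 879.7 kN → shear rupture governs the shear term.
R_n = 738.3 + 1.0 × 470 × 322 / 1000 = 889.6 kN.
Allowable strength R_n/Ω = 889.6 / 2 = 445 kN.

445 kN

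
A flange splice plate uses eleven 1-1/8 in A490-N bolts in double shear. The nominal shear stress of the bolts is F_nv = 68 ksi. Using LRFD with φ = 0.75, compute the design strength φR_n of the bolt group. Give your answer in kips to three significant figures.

A_b = π × 1.125² / 4 = 0.994 in².
R_n = F_nv · A_b · n · n_s = 68 × 0.994 × 11 × 2 = 1487 kips.
Design strength φR_n = 0.75 × 1487 = 1120 kips.

1120 kips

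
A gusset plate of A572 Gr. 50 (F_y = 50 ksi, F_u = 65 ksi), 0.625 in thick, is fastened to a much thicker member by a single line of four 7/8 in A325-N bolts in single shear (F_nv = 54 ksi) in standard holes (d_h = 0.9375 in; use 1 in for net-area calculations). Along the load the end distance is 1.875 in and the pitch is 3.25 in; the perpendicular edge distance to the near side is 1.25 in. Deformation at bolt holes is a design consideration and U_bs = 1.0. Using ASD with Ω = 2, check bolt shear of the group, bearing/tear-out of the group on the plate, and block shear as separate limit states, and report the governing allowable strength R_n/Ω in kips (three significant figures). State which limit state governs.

Bolt shear: A_b = π·0.875²/4 = 0.6013 in²; R_n = 54 × 0.6013 × 4 × 1 = 129.9 kips → 129.9 / 2 = 64.9 kips.
Bearing: edge l_c = 1.406, r_n = 68.55 kips; interior l_c = 2.312, r_n = 85.31 kips; R_n = 68.55 + 3·85.31 = 324.5 kips → 162 kips.
Block shear: A_gv = 7.266, A_nv = 5.078, A_nt = 0.4688 in²; R_n = min(0.6F_uA_nv, 0.6F_yA_gv) + U_bs·F_u·A_nt = 228.5 kips → 114 kips.
Bolt shear governs: 64.9 kips.

64.9 kips (bolt shear governs)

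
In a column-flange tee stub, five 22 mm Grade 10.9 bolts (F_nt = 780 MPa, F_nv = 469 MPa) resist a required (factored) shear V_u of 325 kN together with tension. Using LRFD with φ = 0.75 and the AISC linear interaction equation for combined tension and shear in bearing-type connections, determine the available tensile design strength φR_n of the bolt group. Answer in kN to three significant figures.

905 kN

A_b = π·22²/4 = 380.1 mm²; f_rv = 325 × 1000 / (5 × 380.1) = 171 MPa.
F'_nt = 1.3 F_nt − (F_nt / φF_nv) f_rv = 1.3·780 − (780/(0.75·469))·171 = 634.8 MPa, capped at F_nt → F'_nt = 634.8 MPa.
R_n = F'_nt · A_b · n = 634.8 × 380.1 × 5 / 1000 = 1207 kN.
Design strength φR_n = 0.75 × 1207 = 905 kN.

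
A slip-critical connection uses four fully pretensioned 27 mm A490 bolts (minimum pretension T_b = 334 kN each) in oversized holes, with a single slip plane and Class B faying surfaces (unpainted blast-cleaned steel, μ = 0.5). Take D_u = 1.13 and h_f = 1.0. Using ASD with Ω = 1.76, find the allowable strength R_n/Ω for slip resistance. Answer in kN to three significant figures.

R_n = μ · D_u · h_f · T_b · n_s · n_b = 0.5 × 1.13 × 1.0 × 334 × 1 × 4 = 754.8 kN.
Allowable strength R_n/Ω = 754.8 / 1.76 = 429 kN.

429 kN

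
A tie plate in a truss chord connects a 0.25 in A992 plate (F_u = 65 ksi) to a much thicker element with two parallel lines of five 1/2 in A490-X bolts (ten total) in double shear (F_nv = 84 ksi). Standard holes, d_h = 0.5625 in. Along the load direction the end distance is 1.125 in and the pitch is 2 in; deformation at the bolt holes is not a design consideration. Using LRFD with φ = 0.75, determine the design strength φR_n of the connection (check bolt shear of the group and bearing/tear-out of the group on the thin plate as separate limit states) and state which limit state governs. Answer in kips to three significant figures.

Bolt shear: A_b = π·0.5²/4 = 0.1963 in²; R_n = 84 × 0.1963 × 10 × 2 = 329.9 kips → 0.75 × 329.9 = 247 kips.
Bearing (1.5 l_c t F_u ≤ 3.0 d t F_u): upper limit = 3.0·0.5·0.25·65 = 24.38 kips.
  Edge l_c = 1.125 − 0.5625/2 = 0.8438 → r_n = 20.57 kips; interior l_c = 2 − 0.5625 = 1.438 → r_n = 24.38 kips.
  R_n,bearing = 2·20.57 + 8·24.38 = 236.1 kips → 0.75 × 236.1 = 177 kips.
Bearing governs: 177 kips.

177 kips (bearing governs)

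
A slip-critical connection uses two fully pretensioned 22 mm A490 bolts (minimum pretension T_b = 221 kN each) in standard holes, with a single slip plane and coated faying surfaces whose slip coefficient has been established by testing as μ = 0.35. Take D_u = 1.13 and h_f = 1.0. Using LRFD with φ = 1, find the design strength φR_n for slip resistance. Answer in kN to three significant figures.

175 kN

R_n = μ · D_u · h_f · T_b · n_s · n_b = 0.35 × 1.13 × 1.0 × 221 × 1 × 2 = 174.8 kN.
Design strength φR_n = 1 × 174.8 = 175 kN.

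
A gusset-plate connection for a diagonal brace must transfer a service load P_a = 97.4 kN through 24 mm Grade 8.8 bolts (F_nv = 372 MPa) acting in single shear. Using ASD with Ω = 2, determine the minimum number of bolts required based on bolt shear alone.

A_b = π·24²/4 = 452.4 mm².
Per-bolt allowable strength R_n/Ω = 372 × 452.4 × 1 / 1000 / 2 = 84.14 kN.
n ≥ 97.4 / 84.14 = 1.158 → use 2 bolts.

2 bolts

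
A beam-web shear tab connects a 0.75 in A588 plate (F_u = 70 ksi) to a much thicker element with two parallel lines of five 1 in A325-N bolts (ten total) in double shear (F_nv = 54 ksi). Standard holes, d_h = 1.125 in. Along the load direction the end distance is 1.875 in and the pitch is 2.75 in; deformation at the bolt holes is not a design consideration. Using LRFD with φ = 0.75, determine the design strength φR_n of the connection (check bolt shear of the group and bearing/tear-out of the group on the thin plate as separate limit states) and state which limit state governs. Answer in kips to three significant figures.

Bolt shear: A_b = π·1²/4 = 0.7854 in²; R_n = 54 × 0.7854 × 10 × 2 = 848.2 kips → 0.75 × 848.2 = 636 kips.
Bearing (1.5 l_c t F_u ≤ 3.0 d t F_u): upper limit = 3.0·1·0.75·70 = 157.5 kips.
  Edge l_c = 1.875 − 1.125/2 = 1.312 → r_n = 103.4 kips; interior l_c = 2.75 − 1.125 = 1.625 → r_n = 128 kips.
  R_n,bearing = 2·103.4 + 8·128 = 1230 kips → 0.75 × 1230 = 923 kips.
Bolt shear governs: 636 kips.

636 kips (bolt shear governs)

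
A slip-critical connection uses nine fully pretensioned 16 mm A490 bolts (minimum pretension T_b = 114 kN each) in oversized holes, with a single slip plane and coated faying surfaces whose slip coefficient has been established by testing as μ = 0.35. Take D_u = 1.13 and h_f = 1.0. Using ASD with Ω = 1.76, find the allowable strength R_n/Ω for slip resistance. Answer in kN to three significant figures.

R_n = μ · D_u · h_f · T_b · n_s · n_b = 0.35 × 1.13 × 1.0 × 114 × 1 × 9 = 405.8 kN.
Allowable strength R_n/Ω = 405.8 / 1.76 = 231 kN.

231 kN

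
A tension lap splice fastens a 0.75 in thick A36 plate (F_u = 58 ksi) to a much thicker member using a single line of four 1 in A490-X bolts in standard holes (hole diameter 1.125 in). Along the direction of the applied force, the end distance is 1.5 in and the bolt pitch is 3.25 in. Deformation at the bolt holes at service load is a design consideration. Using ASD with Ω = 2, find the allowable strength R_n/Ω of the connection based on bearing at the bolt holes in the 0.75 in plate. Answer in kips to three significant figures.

Per bolt r_n = 1.2 l_c t F_u ≤ 2.4 d t F_u; upper limit = 2.4 × 1 × 0.75 × 58 = 104.4 kips.
Edge bolt: l_c = 1.5 − 1.125/2 = 0.9375 in → 1.2 × 0.9375 × 0.75 × 58 = 48.94 → r_n = 48.94 kips.
Interior bolts: l_c = 3.25 − 1.125 = 2.125 in → 1.2 × 2.125 × 0.75 × 58 = 110.9 → r_n = 104.4 kips.
R_n = 1 × 48.94 + 3 × 104.4 = 362.1 kips.
Allowable strength R_n/Ω = 362.1 / 2 = 181 kips.

181 kips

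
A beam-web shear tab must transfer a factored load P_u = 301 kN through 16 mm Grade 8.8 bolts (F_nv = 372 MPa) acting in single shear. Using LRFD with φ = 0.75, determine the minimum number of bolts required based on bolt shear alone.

A_b = π·16²/4 = 201.1 mm².
Per-bolt design strength φR_n = 0.75 × 372 × 201.1 × 1 / 1000 = 56.1 kN.
n ≥ 301 / 56.1 = 5.366 → use 6 bolts.

6 bolts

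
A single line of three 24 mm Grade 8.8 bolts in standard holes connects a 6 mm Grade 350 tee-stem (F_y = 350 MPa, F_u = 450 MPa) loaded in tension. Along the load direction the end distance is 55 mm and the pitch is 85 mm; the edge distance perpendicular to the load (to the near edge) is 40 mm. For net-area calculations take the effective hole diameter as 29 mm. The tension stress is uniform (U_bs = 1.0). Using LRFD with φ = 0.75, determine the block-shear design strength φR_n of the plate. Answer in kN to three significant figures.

Shear plane L_v = 55 + 2·85 = 225 mm; A_gv = 225 × 6 = 1350 mm².
A_nv = (225 − 2.5·29) × 6 = 915 mm².
A_nt = (40 − 0.5·29) × 6 = 153 mm².
0.6 F_u A_nv = 247.1 kN; 0.6 F_y A_gv = 283.5 kN → shear rupture governs the shear term.
R_n = 247.1 + 1.0 × 450 × 153 / 1000 = 315.9 kN.
Design strength φR_n = 0.75 × 315.9 = 237 kN.

237 kN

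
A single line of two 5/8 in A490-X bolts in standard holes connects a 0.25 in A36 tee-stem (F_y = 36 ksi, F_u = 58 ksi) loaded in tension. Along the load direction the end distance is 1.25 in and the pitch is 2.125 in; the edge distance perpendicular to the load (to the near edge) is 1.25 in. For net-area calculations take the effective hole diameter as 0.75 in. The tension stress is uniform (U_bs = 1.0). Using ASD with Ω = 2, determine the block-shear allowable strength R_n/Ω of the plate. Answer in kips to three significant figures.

15.5 kips

Shear plane L_v = 1.25 + 1·2.125 = 3.375 in; A_gv = 3.375 × 0.25 = 0.8438 in².
A_nv = (3.375 − 1.5·0.75) × 0.25 = 0.5625 in².
A_nt = (1.25 − 0.5·0.75) × 0.25 = 0.2188 in².
0.6 F_u A_nv = 19.57 kips; 0.6 F_y A_gv = 18.22 kips → shear yielding governs the shear term.
R_n = 18.22 + 1.0 × 58 × 0.2188 = 30.91 kips.
Allowable strength R_n/Ω = 30.91 / 2 = 15.5 kips.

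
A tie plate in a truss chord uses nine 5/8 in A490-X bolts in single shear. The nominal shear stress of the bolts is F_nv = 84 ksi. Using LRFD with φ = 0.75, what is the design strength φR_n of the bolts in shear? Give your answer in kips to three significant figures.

174 kips

A_b = π × 0.625² / 4 = 0.3068 in².
R_n = F_nv · A_b · n · n_s = 84 × 0.3068 × 9 × 1 = 231.9 kips.
Design strength φR_n = 0.75 × 231.9 = 174 kips.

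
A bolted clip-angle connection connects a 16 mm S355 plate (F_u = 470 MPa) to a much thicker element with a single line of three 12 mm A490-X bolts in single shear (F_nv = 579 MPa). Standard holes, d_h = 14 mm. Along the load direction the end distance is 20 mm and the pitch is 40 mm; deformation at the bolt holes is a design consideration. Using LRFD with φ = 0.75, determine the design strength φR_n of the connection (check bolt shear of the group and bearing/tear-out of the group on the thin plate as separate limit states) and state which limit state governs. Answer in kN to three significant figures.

147 kN (bolt shear governs)

Bolt shear: A_b = π·12²/4 = 113.1 mm²; R_n = 579 × 113.1 × 3 × 1 / 1000 = 196.5 kN → 0.75 × 196.5 = 147 kN.
Bearing (1.2 l_c t F_u ≤ 2.4 d t F_u): upper limit = 2.4·12·16·470 / 1000 = 216.6 kN.
  Edge l_c = 20 − 14/2 = 13 → r_n = 117.3 kN; interior l_c = 40 − 14 = 26 → r_n = 216.6 kN.
  R_n,bearing = 1·117.3 + 2·216.6 = 550.5 kN → 0.75 × 550.5 = 413 kN.
Bolt shear governs: 147 kN.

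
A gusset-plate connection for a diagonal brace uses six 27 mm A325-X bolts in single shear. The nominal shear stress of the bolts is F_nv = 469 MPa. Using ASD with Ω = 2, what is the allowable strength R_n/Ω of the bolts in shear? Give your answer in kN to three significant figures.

A_b = π × 27² / 4 = 572.6 mm².
R_n = F_nv · A_b · n · n_s = 469 × 572.6 × 6 × 1 / 1000 = 1611 kN.
Allowable strength R_n/Ω = 1611 / 2 = 806 kN.

806 kN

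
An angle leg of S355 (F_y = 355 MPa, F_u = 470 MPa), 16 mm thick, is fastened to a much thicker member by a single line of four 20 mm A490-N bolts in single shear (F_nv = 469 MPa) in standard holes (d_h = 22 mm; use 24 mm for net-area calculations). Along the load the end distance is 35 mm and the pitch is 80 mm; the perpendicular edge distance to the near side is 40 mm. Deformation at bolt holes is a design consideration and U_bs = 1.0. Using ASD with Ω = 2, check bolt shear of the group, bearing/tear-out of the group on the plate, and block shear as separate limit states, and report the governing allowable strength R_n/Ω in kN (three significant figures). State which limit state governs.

295 kN (bolt shear governs)

Bolt shear: A_b = π·20²/4 = 314.2 mm²; R_n = 469 × 314.2 × 4 × 1 / 1000 = 589.4 kN → 589.4 / 2 = 295 kN.
Bearing: edge l_c = 24, r_n = 216.6 kN; interior l_c = 58, r_n = 361 kN; R_n = 216.6 + 3·361 = 1299 kN → 650 kN.
Block shear: A_gv = 4400, A_nv = 3056, A_nt = 448 mm²; R_n = min(0.6F_uA_nv, 0.6F_yA_gv) + U_bs·F_u·A_nt = 1072 kN → 536 kN.
Bolt shear governs: 295 kN.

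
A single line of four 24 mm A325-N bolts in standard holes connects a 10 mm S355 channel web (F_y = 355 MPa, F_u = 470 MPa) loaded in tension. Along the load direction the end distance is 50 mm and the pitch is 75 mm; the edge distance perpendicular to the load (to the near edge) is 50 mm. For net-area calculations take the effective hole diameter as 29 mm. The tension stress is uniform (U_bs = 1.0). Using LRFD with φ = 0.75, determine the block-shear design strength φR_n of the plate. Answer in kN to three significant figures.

492 kN

Shear plane L_v = 50 + 3·75 = 275 mm; A_gv = 275 × 10 = 2750 mm².
A_nv = (275 − 3.5·29) × 10 = 1735 mm².
A_nt = (50 − 0.5·29) × 10 = 355 mm².
0.6 F_u A_nv = 489.3 kN; 0.6 F_y A_gv = 585.8 kN → shear rupture governs the shear term.
R_n = 489.3 + 1.0 × 470 × 355 / 1000 = 656.1 kN.
Design strength φR_n = 0.75 × 656.1 = 492 kN.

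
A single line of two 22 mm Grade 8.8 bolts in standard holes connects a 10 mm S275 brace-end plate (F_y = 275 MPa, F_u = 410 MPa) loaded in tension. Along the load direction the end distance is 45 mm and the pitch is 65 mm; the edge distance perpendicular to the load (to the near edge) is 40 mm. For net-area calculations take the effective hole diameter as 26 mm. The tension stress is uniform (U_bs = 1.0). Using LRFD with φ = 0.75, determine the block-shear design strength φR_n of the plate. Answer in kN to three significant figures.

Shear plane L_v = 45 + 1·65 = 110 mm; A_gv = 110 × 10 = 1100 mm².
A_nv = (110 − 1.5·26) × 10 = 710 mm².
A_nt = (40 − 0.5·26) × 10 = 270 mm².
0.6 F_u A_nv = 174.7 kN; 0.6 F_y A_gv = 181.5 kN → shear rupture governs the shear term.
R_n = 174.7 + 1.0 × 410 × 270 / 1000 = 285.4 kN.
Design strength φR_n = 0.75 × 285.4 = 214 kN.

214 kN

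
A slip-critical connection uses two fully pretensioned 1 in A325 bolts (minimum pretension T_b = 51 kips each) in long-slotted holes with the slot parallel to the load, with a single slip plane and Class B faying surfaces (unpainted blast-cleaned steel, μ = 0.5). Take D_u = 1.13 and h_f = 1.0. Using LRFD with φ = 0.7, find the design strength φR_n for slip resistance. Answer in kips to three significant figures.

40.3 kips

R_n = μ · D_u · h_f · T_b · n_s · n_b = 0.5 × 1.13 × 1.0 × 51 × 1 × 2 = 57.63 kips.
Design strength φR_n = 0.7 × 57.63 = 40.3 kips.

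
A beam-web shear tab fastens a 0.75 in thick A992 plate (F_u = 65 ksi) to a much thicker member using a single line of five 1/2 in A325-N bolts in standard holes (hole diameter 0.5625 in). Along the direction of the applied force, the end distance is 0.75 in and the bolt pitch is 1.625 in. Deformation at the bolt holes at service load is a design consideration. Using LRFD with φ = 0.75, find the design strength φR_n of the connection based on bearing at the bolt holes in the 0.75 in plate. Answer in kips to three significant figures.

Per bolt r_n = 1.2 l_c t F_u ≤ 2.4 d t F_u; upper limit = 2.4 × 0.5 × 0.75 × 65 = 58.5 kips.
Edge bolt: l_c = 0.75 − 0.5625/2 = 0.4688 in → 1.2 × 0.4688 × 0.75 × 65 = 27.42 → r_n = 27.42 kips.
Interior bolts: l_c = 1.625 − 0.5625 = 1.062 in → 1.2 × 1.062 × 0.75 × 65 = 62.16 → r_n = 58.5 kips.
R_n = 1 × 27.42 + 4 × 58.5 = 261.4 kips.
Design strength φR_n = 0.75 × 261.4 = 196 kips.

196 kips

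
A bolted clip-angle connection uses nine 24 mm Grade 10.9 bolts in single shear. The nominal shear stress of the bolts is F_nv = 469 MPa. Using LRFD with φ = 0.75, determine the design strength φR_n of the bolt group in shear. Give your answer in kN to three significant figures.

1430 kN

A_b = π × 24² / 4 = 452.4 mm².
R_n = F_nv · A_b · n · n_s = 469 × 452.4 × 9 × 1 / 1000 = 1910 kN.
Design strength φR_n = 0.75 × 1910 = 1430 kN.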